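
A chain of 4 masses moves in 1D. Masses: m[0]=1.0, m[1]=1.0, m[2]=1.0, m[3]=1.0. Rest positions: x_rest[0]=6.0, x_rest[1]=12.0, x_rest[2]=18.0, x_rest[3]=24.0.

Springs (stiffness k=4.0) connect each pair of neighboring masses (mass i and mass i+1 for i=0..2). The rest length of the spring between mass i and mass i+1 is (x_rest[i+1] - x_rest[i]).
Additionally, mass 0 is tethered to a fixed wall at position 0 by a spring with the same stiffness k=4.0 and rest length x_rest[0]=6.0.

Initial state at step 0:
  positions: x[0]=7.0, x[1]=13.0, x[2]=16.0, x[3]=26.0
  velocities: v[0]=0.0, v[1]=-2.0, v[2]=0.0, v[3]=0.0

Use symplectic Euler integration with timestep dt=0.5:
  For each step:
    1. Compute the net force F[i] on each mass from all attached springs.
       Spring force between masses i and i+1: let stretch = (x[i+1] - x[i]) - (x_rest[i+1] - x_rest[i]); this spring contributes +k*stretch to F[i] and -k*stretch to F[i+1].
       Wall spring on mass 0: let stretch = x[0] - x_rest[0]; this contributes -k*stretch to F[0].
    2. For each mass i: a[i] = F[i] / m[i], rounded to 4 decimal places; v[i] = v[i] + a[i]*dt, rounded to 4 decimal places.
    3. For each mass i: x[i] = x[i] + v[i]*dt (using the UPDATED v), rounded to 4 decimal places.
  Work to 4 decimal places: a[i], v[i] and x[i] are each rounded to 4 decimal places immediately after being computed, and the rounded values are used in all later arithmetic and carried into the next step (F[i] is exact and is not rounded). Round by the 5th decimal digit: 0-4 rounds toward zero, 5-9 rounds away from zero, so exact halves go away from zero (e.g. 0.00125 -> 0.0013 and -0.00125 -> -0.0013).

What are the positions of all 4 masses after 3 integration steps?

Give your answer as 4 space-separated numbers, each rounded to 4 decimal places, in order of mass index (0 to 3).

Answer: 10.0000 8.0000 18.0000 24.0000

Derivation:
Step 0: x=[7.0000 13.0000 16.0000 26.0000] v=[0.0000 -2.0000 0.0000 0.0000]
Step 1: x=[6.0000 9.0000 23.0000 22.0000] v=[-2.0000 -8.0000 14.0000 -8.0000]
Step 2: x=[2.0000 16.0000 15.0000 25.0000] v=[-8.0000 14.0000 -16.0000 6.0000]
Step 3: x=[10.0000 8.0000 18.0000 24.0000] v=[16.0000 -16.0000 6.0000 -2.0000]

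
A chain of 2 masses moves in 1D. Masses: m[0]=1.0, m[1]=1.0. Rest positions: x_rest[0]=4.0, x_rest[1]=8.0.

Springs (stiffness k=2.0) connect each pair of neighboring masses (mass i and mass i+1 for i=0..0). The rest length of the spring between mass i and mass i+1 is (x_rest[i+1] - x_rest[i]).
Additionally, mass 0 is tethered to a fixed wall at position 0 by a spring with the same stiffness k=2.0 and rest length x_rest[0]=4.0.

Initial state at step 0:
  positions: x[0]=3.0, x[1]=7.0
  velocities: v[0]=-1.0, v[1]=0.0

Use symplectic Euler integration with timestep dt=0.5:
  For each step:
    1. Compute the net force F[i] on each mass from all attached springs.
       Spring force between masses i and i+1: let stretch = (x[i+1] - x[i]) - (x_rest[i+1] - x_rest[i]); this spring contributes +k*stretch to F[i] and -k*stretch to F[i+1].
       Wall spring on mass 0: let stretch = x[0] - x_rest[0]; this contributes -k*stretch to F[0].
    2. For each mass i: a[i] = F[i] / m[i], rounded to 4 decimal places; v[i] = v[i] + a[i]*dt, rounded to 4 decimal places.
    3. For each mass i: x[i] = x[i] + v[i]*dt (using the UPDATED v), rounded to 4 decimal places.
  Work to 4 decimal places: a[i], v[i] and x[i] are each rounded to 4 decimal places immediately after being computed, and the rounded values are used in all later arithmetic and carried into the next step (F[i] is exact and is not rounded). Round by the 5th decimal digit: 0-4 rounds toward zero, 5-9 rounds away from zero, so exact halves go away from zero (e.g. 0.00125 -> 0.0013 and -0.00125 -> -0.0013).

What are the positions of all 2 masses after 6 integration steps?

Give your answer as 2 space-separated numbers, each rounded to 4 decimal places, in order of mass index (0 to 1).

Step 0: x=[3.0000 7.0000] v=[-1.0000 0.0000]
Step 1: x=[3.0000 7.0000] v=[0.0000 0.0000]
Step 2: x=[3.5000 7.0000] v=[1.0000 0.0000]
Step 3: x=[4.0000 7.2500] v=[1.0000 0.5000]
Step 4: x=[4.1250 7.8750] v=[0.2500 1.2500]
Step 5: x=[4.0625 8.6250] v=[-0.1250 1.5000]
Step 6: x=[4.2500 9.0938] v=[0.3750 0.9375]

Answer: 4.2500 9.0938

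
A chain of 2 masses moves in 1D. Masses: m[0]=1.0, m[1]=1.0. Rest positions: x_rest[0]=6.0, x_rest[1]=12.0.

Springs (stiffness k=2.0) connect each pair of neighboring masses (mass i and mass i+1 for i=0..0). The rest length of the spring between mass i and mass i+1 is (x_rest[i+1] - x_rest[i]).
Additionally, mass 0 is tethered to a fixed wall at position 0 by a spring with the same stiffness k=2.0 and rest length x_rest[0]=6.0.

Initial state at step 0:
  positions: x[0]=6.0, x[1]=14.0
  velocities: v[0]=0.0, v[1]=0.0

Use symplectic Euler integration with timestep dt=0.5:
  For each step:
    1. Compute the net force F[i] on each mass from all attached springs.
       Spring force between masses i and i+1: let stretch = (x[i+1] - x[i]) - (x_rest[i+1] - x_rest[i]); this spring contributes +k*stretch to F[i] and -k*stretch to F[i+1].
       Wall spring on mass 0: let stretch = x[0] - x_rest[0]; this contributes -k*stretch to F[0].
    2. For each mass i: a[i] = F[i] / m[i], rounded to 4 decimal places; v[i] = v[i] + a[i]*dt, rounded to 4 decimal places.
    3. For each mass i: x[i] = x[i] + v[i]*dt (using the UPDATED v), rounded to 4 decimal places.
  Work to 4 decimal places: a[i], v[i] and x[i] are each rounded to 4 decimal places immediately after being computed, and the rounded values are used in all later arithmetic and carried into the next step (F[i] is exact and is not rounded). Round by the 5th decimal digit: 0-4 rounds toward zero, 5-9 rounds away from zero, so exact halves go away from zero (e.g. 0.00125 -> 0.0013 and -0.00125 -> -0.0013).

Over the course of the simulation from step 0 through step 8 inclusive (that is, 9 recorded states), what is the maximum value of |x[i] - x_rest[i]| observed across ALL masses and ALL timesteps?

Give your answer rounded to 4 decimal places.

Step 0: x=[6.0000 14.0000] v=[0.0000 0.0000]
Step 1: x=[7.0000 13.0000] v=[2.0000 -2.0000]
Step 2: x=[7.5000 12.0000] v=[1.0000 -2.0000]
Step 3: x=[6.5000 11.7500] v=[-2.0000 -0.5000]
Step 4: x=[4.8750 11.8750] v=[-3.2500 0.2500]
Step 5: x=[4.3125 11.5000] v=[-1.1250 -0.7500]
Step 6: x=[5.1875 10.5313] v=[1.7500 -1.9375]
Step 7: x=[6.1407 9.8907] v=[1.9063 -1.2813]
Step 8: x=[5.8985 10.3751] v=[-0.4844 0.9687]
Max displacement = 2.1093

Answer: 2.1093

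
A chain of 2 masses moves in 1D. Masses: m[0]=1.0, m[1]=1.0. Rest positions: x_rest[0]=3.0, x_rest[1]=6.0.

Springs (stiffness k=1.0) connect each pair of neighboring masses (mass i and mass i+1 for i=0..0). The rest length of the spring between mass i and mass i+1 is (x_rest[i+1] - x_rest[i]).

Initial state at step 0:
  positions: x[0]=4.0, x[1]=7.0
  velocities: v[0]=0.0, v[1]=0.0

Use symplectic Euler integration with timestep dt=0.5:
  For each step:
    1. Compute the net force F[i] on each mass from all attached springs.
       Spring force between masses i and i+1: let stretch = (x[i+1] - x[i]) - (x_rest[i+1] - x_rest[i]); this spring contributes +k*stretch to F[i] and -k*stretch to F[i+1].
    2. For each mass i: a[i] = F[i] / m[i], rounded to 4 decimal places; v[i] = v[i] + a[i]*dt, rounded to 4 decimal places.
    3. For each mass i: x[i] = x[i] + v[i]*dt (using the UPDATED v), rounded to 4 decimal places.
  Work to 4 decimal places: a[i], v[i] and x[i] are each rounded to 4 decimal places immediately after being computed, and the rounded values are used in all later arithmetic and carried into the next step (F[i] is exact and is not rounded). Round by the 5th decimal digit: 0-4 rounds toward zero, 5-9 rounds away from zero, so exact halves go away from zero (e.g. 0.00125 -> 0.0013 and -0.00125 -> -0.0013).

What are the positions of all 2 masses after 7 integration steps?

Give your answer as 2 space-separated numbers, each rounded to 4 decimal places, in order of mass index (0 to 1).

Step 0: x=[4.0000 7.0000] v=[0.0000 0.0000]
Step 1: x=[4.0000 7.0000] v=[0.0000 0.0000]
Step 2: x=[4.0000 7.0000] v=[0.0000 0.0000]
Step 3: x=[4.0000 7.0000] v=[0.0000 0.0000]
Step 4: x=[4.0000 7.0000] v=[0.0000 0.0000]
Step 5: x=[4.0000 7.0000] v=[0.0000 0.0000]
Step 6: x=[4.0000 7.0000] v=[0.0000 0.0000]
Step 7: x=[4.0000 7.0000] v=[0.0000 0.0000]

Answer: 4.0000 7.0000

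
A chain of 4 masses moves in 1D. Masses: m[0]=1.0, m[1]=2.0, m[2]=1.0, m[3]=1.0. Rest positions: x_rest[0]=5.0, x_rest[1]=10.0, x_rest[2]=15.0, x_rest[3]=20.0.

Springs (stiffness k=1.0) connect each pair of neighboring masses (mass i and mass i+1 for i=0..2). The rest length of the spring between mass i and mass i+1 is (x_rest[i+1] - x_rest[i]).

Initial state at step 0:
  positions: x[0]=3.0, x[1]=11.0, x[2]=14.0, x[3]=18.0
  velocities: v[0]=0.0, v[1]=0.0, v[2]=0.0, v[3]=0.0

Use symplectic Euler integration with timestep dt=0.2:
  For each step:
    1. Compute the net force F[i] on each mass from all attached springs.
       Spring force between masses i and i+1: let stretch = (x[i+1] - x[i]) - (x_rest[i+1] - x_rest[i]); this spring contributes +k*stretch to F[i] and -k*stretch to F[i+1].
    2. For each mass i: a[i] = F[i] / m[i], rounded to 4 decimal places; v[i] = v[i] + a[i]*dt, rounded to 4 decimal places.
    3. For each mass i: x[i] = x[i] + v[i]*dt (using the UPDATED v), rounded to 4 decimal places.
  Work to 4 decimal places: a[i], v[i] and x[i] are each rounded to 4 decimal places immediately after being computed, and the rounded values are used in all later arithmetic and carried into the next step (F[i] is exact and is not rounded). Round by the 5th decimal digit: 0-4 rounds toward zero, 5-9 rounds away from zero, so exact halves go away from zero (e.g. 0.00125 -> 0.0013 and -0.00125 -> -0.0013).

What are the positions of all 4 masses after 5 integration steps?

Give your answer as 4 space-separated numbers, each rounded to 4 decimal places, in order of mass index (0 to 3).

Answer: 4.5095 9.7363 14.4238 18.5941

Derivation:
Step 0: x=[3.0000 11.0000 14.0000 18.0000] v=[0.0000 0.0000 0.0000 0.0000]
Step 1: x=[3.1200 10.9000 14.0400 18.0400] v=[0.6000 -0.5000 0.2000 0.2000]
Step 2: x=[3.3512 10.7072 14.1144 18.1200] v=[1.1560 -0.9640 0.3720 0.4000]
Step 3: x=[3.6766 10.4354 14.2127 18.2398] v=[1.6272 -1.3589 0.4917 0.5989]
Step 4: x=[4.0724 10.1040 14.3210 18.3985] v=[1.9790 -1.6571 0.5417 0.7935]
Step 5: x=[4.5095 9.7363 14.4238 18.5941] v=[2.1853 -1.8386 0.5138 0.9780]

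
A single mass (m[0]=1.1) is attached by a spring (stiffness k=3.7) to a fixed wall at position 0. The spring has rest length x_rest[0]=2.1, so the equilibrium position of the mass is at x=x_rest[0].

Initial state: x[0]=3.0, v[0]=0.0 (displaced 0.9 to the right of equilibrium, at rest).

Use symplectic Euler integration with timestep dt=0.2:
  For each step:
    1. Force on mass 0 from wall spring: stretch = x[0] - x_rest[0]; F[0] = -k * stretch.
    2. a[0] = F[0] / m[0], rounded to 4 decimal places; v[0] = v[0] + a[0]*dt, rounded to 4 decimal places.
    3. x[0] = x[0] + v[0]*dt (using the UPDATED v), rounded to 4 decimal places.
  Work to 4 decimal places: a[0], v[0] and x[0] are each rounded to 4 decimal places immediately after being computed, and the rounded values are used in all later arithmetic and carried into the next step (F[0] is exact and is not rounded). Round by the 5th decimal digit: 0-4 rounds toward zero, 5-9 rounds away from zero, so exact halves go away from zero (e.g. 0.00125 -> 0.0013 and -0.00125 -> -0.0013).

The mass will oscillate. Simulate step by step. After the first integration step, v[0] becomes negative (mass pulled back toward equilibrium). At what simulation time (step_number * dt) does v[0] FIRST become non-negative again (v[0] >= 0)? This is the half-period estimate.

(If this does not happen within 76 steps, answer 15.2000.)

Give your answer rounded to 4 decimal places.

Answer: 1.8000

Derivation:
Step 0: x=[3.0000] v=[0.0000]
Step 1: x=[2.8789] v=[-0.6055]
Step 2: x=[2.6530] v=[-1.1295]
Step 3: x=[2.3527] v=[-1.5015]
Step 4: x=[2.0184] v=[-1.6715]
Step 5: x=[1.6951] v=[-1.6166]
Step 6: x=[1.4263] v=[-1.3442]
Step 7: x=[1.2481] v=[-0.8910]
Step 8: x=[1.1845] v=[-0.3179]
Step 9: x=[1.2441] v=[0.2980]
First v>=0 after going negative at step 9, time=1.8000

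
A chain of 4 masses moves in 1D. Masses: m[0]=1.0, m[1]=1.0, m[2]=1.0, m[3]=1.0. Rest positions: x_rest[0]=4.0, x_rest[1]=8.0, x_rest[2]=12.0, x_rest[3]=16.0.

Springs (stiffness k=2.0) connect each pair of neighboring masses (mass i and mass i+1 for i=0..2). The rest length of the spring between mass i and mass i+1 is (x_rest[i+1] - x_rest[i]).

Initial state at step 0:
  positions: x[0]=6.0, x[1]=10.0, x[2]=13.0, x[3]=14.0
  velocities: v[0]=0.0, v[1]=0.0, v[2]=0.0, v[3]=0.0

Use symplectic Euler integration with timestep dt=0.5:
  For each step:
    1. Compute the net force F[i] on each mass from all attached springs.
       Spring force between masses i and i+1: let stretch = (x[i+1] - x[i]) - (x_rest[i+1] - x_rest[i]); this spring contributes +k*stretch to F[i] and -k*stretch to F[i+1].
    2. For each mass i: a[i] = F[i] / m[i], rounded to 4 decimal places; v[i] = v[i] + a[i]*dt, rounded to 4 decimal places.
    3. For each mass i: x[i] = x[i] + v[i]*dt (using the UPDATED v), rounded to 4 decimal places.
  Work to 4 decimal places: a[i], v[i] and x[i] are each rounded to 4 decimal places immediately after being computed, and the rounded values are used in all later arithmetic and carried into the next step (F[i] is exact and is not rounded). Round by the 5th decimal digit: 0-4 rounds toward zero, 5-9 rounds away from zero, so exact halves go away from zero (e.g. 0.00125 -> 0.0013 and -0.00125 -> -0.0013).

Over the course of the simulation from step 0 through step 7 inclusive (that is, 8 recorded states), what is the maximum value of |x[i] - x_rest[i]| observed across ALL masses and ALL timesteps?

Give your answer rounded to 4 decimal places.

Answer: 2.3125

Derivation:
Step 0: x=[6.0000 10.0000 13.0000 14.0000] v=[0.0000 0.0000 0.0000 0.0000]
Step 1: x=[6.0000 9.5000 12.0000 15.5000] v=[0.0000 -1.0000 -2.0000 3.0000]
Step 2: x=[5.7500 8.5000 11.5000 17.2500] v=[-0.5000 -2.0000 -1.0000 3.5000]
Step 3: x=[4.8750 7.6250 12.3750 18.1250] v=[-1.7500 -1.7500 1.7500 1.7500]
Step 4: x=[3.3750 7.7500 13.7500 18.1250] v=[-3.0000 0.2500 2.7500 0.0000]
Step 5: x=[2.0625 8.6875 14.3125 17.9375] v=[-2.6250 1.8750 1.1250 -0.3750]
Step 6: x=[2.0625 9.1250 13.8750 17.9375] v=[0.0000 0.8750 -0.8750 0.0000]
Step 7: x=[3.5938 8.4063 13.0938 17.9063] v=[3.0625 -1.4375 -1.5625 -0.0625]
Max displacement = 2.3125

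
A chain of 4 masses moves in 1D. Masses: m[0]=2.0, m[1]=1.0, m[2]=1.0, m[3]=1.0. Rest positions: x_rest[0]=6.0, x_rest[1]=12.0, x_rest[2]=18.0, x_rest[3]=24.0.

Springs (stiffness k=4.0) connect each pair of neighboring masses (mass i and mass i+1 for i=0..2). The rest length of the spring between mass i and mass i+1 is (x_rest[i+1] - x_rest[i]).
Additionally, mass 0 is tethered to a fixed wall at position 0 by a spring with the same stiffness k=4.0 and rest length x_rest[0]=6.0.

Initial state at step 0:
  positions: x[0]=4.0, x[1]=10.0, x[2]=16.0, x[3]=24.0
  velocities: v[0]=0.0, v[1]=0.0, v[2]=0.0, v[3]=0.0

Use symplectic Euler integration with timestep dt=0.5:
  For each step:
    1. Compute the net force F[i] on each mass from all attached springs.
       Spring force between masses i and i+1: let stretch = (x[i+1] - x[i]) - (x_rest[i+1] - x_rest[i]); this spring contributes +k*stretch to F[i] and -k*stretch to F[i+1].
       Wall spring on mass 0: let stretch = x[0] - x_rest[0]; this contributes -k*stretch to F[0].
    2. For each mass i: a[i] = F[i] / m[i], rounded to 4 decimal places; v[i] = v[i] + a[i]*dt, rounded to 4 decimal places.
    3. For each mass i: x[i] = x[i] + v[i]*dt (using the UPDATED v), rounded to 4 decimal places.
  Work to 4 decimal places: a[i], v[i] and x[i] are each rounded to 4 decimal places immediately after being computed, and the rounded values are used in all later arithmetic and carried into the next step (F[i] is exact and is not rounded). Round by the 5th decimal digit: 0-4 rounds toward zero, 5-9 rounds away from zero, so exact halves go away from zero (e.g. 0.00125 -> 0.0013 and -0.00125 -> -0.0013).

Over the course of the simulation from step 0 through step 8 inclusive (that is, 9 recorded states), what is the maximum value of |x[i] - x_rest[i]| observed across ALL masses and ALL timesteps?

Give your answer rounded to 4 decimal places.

Answer: 3.2500

Derivation:
Step 0: x=[4.0000 10.0000 16.0000 24.0000] v=[0.0000 0.0000 0.0000 0.0000]
Step 1: x=[5.0000 10.0000 18.0000 22.0000] v=[2.0000 0.0000 4.0000 -4.0000]
Step 2: x=[6.0000 13.0000 16.0000 22.0000] v=[2.0000 6.0000 -4.0000 0.0000]
Step 3: x=[7.5000 12.0000 17.0000 22.0000] v=[3.0000 -2.0000 2.0000 0.0000]
Step 4: x=[7.5000 11.5000 18.0000 23.0000] v=[0.0000 -1.0000 2.0000 2.0000]
Step 5: x=[5.7500 13.5000 17.5000 25.0000] v=[-3.5000 4.0000 -1.0000 4.0000]
Step 6: x=[5.0000 11.7500 20.5000 25.5000] v=[-1.5000 -3.5000 6.0000 1.0000]
Step 7: x=[5.1250 12.0000 19.7500 27.0000] v=[0.2500 0.5000 -1.5000 3.0000]
Step 8: x=[6.1250 13.1250 18.5000 27.2500] v=[2.0000 2.2500 -2.5000 0.5000]
Max displacement = 3.2500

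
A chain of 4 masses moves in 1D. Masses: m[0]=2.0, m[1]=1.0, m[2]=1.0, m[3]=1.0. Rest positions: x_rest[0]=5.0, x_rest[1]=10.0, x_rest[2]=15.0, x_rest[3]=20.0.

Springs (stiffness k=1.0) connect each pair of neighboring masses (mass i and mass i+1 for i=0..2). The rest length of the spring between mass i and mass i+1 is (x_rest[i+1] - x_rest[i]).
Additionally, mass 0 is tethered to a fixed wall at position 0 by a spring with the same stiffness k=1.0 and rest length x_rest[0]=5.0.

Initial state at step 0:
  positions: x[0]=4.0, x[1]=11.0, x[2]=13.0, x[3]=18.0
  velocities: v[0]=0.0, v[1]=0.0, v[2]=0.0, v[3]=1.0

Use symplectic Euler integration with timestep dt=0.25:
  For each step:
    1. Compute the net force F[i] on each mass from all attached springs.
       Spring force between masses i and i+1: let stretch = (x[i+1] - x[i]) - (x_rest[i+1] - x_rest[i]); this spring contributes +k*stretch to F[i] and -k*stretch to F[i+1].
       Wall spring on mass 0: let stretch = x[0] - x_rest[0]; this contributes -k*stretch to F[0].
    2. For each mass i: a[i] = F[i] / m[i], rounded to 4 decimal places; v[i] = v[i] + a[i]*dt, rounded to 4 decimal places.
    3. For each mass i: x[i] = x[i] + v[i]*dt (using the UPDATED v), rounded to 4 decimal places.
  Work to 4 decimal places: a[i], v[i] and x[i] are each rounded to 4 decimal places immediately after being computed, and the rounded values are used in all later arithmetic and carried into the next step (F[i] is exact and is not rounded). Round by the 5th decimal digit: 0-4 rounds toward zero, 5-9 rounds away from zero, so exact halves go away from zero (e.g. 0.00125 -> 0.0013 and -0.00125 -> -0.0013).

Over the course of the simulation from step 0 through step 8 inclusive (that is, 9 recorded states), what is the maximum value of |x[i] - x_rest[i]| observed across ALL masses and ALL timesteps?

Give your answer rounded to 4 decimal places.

Answer: 2.4564

Derivation:
Step 0: x=[4.0000 11.0000 13.0000 18.0000] v=[0.0000 0.0000 0.0000 1.0000]
Step 1: x=[4.0938 10.6875 13.1875 18.2500] v=[0.3750 -1.2500 0.7500 1.0000]
Step 2: x=[4.2657 10.1192 13.5352 18.4961] v=[0.6875 -2.2734 1.3906 0.9844]
Step 3: x=[4.4872 9.3985 13.9794 18.7447] v=[0.8860 -2.8828 1.7768 0.9942]
Step 4: x=[4.7220 8.6572 14.4351 19.0079] v=[0.9390 -2.9654 1.8229 1.0529]
Step 5: x=[4.9322 8.0310 14.8155 19.2978] v=[0.8407 -2.5047 1.5216 1.1597]
Step 6: x=[5.0851 7.6352 15.0520 19.6201] v=[0.6115 -1.5833 0.9461 1.2891]
Step 7: x=[5.1588 7.5436 15.1105 19.9694] v=[0.2946 -0.3666 0.2339 1.3971]
Step 8: x=[5.1458 7.7758 14.9997 20.3275] v=[-0.0522 0.9289 -0.4431 1.4324]
Max displacement = 2.4564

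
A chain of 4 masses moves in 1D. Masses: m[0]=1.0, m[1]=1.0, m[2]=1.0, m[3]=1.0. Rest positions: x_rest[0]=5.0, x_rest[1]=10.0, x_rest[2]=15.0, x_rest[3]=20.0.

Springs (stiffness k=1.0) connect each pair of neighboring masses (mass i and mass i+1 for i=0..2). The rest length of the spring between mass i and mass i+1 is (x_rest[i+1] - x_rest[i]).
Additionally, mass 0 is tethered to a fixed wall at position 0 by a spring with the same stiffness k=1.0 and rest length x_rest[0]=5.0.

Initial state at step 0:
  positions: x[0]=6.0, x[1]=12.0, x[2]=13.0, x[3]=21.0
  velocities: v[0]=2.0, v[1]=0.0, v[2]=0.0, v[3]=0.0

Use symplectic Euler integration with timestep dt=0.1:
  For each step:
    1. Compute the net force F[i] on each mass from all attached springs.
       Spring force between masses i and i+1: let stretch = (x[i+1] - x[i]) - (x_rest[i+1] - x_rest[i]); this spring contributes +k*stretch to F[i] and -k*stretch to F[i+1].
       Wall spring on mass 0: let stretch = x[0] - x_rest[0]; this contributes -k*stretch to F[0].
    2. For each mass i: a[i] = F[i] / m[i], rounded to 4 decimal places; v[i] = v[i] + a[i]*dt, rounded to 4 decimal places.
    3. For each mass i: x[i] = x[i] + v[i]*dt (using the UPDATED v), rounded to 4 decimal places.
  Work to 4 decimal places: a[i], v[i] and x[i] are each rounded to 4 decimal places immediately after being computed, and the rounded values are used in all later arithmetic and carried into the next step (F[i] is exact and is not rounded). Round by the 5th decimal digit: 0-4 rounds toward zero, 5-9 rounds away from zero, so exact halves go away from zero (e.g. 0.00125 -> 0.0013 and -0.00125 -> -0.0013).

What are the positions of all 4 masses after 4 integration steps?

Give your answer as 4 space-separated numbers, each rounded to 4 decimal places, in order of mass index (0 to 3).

Step 0: x=[6.0000 12.0000 13.0000 21.0000] v=[2.0000 0.0000 0.0000 0.0000]
Step 1: x=[6.2000 11.9500 13.0700 20.9700] v=[2.0000 -0.5000 0.7000 -0.3000]
Step 2: x=[6.3955 11.8537 13.2078 20.9110] v=[1.9550 -0.9630 1.3780 -0.5900]
Step 3: x=[6.5816 11.7164 13.4091 20.8250] v=[1.8613 -1.3734 2.0129 -0.8603]
Step 4: x=[6.7533 11.5446 13.6676 20.7148] v=[1.7166 -1.7176 2.5852 -1.1019]

Answer: 6.7533 11.5446 13.6676 20.7148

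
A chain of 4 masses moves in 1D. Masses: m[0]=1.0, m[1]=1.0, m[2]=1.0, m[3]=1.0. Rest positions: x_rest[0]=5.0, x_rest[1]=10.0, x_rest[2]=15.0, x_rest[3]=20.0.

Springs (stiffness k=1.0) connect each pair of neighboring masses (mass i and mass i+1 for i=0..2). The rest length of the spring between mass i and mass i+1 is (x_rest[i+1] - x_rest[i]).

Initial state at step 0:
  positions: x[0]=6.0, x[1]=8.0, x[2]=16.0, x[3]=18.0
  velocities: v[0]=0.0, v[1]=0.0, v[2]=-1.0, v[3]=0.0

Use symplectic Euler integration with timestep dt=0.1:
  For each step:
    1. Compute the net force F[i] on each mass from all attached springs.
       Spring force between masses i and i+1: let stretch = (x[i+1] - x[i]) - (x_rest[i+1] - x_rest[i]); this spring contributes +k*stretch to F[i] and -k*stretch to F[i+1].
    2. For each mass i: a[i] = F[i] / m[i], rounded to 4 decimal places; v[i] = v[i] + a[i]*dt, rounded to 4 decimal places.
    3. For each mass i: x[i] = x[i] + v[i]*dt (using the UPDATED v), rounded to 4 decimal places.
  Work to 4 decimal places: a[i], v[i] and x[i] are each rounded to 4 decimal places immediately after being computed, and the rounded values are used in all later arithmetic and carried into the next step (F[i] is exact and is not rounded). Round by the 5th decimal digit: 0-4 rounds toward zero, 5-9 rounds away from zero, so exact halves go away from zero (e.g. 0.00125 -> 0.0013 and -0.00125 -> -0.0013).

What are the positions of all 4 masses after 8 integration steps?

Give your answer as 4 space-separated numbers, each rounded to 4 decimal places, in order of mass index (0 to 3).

Answer: 5.0933 9.6767 13.6025 18.8277

Derivation:
Step 0: x=[6.0000 8.0000 16.0000 18.0000] v=[0.0000 0.0000 -1.0000 0.0000]
Step 1: x=[5.9700 8.0600 15.8400 18.0300] v=[-0.3000 0.6000 -1.6000 0.3000]
Step 2: x=[5.9109 8.1769 15.6241 18.0881] v=[-0.5910 1.1690 -2.1590 0.5810]
Step 3: x=[5.8245 8.3456 15.3584 18.1716] v=[-0.8644 1.6871 -2.6573 0.8346]
Step 4: x=[5.7133 8.5592 15.0507 18.2769] v=[-1.1123 2.1363 -3.0773 1.0533]
Step 5: x=[5.5805 8.8093 14.7103 18.4000] v=[-1.3277 2.5009 -3.4038 1.2307]
Step 6: x=[5.4300 9.0861 14.3478 18.5362] v=[-1.5048 2.7681 -3.6249 1.3617]
Step 7: x=[5.2661 9.3790 13.9746 18.6805] v=[-1.6392 2.9287 -3.7322 1.4429]
Step 8: x=[5.0933 9.6767 13.6025 18.8277] v=[-1.7279 2.9770 -3.7212 1.4723]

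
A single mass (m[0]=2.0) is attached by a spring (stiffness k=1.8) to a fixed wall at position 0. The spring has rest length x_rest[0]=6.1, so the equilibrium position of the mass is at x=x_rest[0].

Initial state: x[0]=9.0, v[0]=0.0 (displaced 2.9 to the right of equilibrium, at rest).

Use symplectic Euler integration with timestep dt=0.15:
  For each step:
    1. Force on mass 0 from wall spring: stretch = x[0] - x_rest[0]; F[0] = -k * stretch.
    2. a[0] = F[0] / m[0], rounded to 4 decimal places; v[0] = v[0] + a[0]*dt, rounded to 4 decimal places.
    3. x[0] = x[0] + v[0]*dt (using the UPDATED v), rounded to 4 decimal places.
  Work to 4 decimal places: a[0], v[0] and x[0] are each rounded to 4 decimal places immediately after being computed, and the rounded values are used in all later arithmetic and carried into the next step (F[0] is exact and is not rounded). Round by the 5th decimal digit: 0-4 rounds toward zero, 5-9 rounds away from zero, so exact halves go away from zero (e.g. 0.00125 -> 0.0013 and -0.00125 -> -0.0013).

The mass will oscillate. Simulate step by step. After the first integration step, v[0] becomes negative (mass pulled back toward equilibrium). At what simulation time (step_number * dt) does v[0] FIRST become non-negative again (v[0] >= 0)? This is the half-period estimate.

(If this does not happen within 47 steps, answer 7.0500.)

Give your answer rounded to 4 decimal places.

Step 0: x=[9.0000] v=[0.0000]
Step 1: x=[8.9413] v=[-0.3915]
Step 2: x=[8.8250] v=[-0.7751]
Step 3: x=[8.6536] v=[-1.1430]
Step 4: x=[8.4304] v=[-1.4877]
Step 5: x=[8.1601] v=[-1.8023]
Step 6: x=[7.8480] v=[-2.0804]
Step 7: x=[7.5005] v=[-2.3164]
Step 8: x=[7.1247] v=[-2.5055]
Step 9: x=[6.7281] v=[-2.6438]
Step 10: x=[6.3188] v=[-2.7286]
Step 11: x=[5.9051] v=[-2.7581]
Step 12: x=[5.4953] v=[-2.7318]
Step 13: x=[5.0978] v=[-2.6502]
Step 14: x=[4.7206] v=[-2.5149]
Step 15: x=[4.3713] v=[-2.3287]
Step 16: x=[4.0570] v=[-2.0953]
Step 17: x=[3.7841] v=[-1.8195]
Step 18: x=[3.5581] v=[-1.5069]
Step 19: x=[3.3835] v=[-1.1637]
Step 20: x=[3.2640] v=[-0.7970]
Step 21: x=[3.2019] v=[-0.4141]
Step 22: x=[3.1985] v=[-0.0229]
Step 23: x=[3.2538] v=[0.3688]
First v>=0 after going negative at step 23, time=3.4500

Answer: 3.4500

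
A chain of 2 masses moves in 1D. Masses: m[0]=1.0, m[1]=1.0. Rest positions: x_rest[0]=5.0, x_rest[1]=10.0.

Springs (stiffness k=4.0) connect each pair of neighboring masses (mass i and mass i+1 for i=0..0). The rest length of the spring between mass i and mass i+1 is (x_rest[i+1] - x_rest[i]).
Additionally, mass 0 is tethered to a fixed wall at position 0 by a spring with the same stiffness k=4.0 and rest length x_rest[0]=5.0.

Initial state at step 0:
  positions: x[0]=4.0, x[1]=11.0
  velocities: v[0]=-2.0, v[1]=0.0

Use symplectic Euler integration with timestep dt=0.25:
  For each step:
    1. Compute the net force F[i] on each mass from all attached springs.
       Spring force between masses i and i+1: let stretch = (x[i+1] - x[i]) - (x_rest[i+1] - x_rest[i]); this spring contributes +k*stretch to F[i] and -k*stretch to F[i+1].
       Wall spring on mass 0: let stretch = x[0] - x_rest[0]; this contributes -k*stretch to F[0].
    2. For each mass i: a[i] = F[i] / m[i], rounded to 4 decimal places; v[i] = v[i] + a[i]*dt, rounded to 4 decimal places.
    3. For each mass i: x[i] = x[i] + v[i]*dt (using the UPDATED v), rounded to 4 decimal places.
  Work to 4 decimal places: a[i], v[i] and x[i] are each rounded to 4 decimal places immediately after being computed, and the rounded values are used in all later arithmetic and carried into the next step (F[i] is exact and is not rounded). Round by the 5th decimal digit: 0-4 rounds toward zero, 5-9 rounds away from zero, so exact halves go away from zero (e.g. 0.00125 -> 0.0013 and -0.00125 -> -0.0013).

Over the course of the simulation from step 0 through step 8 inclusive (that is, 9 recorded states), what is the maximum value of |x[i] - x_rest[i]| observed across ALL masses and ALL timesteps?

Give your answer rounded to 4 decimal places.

Step 0: x=[4.0000 11.0000] v=[-2.0000 0.0000]
Step 1: x=[4.2500 10.5000] v=[1.0000 -2.0000]
Step 2: x=[5.0000 9.6875] v=[3.0000 -3.2500]
Step 3: x=[5.6719 8.9531] v=[2.6875 -2.9375]
Step 4: x=[5.7461 8.6484] v=[0.2968 -1.2187]
Step 5: x=[5.1094 8.8682] v=[-2.5470 0.8790]
Step 6: x=[4.1350 9.3983] v=[-3.8976 2.1202]
Step 7: x=[3.4427 9.8625] v=[-2.7693 1.8569]
Step 8: x=[3.4947 9.9718] v=[0.2078 0.4371]
Max displacement = 1.5573

Answer: 1.5573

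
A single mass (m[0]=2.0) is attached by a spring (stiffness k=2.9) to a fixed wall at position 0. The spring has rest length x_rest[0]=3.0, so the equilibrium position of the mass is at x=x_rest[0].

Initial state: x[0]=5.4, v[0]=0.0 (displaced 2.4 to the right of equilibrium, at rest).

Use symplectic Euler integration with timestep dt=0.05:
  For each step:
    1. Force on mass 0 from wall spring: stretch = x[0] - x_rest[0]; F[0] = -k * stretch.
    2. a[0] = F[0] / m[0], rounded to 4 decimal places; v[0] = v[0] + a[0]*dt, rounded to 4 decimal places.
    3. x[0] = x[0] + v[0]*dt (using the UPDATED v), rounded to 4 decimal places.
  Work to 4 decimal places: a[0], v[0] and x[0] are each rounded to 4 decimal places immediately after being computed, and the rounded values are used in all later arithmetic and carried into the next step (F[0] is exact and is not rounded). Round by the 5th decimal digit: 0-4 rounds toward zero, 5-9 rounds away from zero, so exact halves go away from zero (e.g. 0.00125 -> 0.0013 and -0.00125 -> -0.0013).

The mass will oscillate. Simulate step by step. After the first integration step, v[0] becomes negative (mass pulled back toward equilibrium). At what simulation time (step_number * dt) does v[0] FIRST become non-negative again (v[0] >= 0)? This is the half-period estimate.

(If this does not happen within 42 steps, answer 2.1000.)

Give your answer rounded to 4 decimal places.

Step 0: x=[5.4000] v=[0.0000]
Step 1: x=[5.3913] v=[-0.1740]
Step 2: x=[5.3739] v=[-0.3474]
Step 3: x=[5.3479] v=[-0.5195]
Step 4: x=[5.3134] v=[-0.6897]
Step 5: x=[5.2705] v=[-0.8574]
Step 6: x=[5.2194] v=[-1.0220]
Step 7: x=[5.1603] v=[-1.1829]
Step 8: x=[5.0933] v=[-1.3395]
Step 9: x=[5.0187] v=[-1.4913]
Step 10: x=[4.9368] v=[-1.6377]
Step 11: x=[4.8479] v=[-1.7781]
Step 12: x=[4.7523] v=[-1.9121]
Step 13: x=[4.6503] v=[-2.0391]
Step 14: x=[4.5424] v=[-2.1587]
Step 15: x=[4.4289] v=[-2.2705]
Step 16: x=[4.3102] v=[-2.3741]
Step 17: x=[4.1867] v=[-2.4691]
Step 18: x=[4.0589] v=[-2.5551]
Step 19: x=[3.9273] v=[-2.6319]
Step 20: x=[3.7923] v=[-2.6991]
Step 21: x=[3.6545] v=[-2.7565]
Step 22: x=[3.5143] v=[-2.8040]
Step 23: x=[3.3722] v=[-2.8413]
Step 24: x=[3.2288] v=[-2.8683]
Step 25: x=[3.0846] v=[-2.8849]
Step 26: x=[2.9401] v=[-2.8910]
Step 27: x=[2.7958] v=[-2.8867]
Step 28: x=[2.6522] v=[-2.8719]
Step 29: x=[2.5099] v=[-2.8467]
Step 30: x=[2.3693] v=[-2.8112]
Step 31: x=[2.2310] v=[-2.7655]
Step 32: x=[2.0955] v=[-2.7097]
Step 33: x=[1.9633] v=[-2.6441]
Step 34: x=[1.8349] v=[-2.5689]
Step 35: x=[1.7107] v=[-2.4844]
Step 36: x=[1.5912] v=[-2.3909]
Step 37: x=[1.4768] v=[-2.2888]
Step 38: x=[1.3679] v=[-2.1784]
Step 39: x=[1.2649] v=[-2.0601]
Step 40: x=[1.1682] v=[-1.9343]
Step 41: x=[1.0781] v=[-1.8015]
Step 42: x=[0.9950] v=[-1.6622]
v[0] did not become non-negative within 42 steps; using fallback time=2.1000

Answer: 2.1000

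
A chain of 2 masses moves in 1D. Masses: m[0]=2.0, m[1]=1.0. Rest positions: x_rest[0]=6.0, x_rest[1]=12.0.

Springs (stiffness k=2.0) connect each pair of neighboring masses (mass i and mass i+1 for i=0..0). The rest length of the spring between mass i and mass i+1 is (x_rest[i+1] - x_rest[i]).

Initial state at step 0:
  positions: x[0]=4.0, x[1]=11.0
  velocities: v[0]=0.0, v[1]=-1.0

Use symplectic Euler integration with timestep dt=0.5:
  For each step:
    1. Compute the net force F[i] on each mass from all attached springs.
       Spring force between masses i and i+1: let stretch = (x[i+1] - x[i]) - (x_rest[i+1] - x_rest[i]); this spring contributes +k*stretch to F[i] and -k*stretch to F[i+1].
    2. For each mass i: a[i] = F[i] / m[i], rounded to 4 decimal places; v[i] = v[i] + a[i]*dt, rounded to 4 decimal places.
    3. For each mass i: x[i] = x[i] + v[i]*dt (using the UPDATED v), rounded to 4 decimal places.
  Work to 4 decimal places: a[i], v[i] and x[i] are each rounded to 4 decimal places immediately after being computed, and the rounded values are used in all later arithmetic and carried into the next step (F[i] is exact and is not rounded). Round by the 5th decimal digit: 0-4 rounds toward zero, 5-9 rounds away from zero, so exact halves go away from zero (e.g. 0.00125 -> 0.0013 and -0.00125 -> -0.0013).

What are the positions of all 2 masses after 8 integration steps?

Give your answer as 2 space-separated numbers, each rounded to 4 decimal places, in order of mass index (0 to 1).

Answer: 3.0766 8.8467

Derivation:
Step 0: x=[4.0000 11.0000] v=[0.0000 -1.0000]
Step 1: x=[4.2500 10.0000] v=[0.5000 -2.0000]
Step 2: x=[4.4375 9.1250] v=[0.3750 -1.7500]
Step 3: x=[4.2969 8.9063] v=[-0.2813 -0.4375]
Step 4: x=[3.8086 9.3829] v=[-0.9766 0.9531]
Step 5: x=[3.2139 10.0723] v=[-1.1895 1.3788]
Step 6: x=[2.8338 10.3325] v=[-0.7603 0.5204]
Step 7: x=[2.8283 9.8434] v=[-0.0110 -0.9783]
Step 8: x=[3.0766 8.8467] v=[0.4966 -1.9934]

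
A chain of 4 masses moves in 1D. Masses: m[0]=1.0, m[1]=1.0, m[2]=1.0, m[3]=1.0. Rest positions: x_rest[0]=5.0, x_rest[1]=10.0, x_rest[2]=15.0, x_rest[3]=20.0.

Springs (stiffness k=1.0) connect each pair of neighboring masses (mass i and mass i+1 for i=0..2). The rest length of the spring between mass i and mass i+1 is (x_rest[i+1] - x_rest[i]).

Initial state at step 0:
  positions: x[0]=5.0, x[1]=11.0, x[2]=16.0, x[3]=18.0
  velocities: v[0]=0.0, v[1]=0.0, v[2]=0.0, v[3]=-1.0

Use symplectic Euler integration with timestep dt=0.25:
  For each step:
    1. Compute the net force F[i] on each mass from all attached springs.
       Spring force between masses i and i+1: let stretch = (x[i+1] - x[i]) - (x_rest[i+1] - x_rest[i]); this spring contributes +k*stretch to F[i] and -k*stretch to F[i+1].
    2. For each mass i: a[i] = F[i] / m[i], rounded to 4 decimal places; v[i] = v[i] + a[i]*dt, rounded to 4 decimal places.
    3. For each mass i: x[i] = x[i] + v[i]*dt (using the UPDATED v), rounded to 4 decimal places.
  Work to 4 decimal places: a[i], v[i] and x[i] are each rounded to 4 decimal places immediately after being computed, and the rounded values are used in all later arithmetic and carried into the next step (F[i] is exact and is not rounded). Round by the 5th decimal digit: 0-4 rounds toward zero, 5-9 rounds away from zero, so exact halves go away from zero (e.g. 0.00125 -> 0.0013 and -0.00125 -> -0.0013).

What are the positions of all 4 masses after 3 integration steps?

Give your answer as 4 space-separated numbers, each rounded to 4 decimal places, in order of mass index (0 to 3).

Answer: 5.3365 10.6255 14.9663 18.3218

Derivation:
Step 0: x=[5.0000 11.0000 16.0000 18.0000] v=[0.0000 0.0000 0.0000 -1.0000]
Step 1: x=[5.0625 10.9375 15.8125 17.9375] v=[0.2500 -0.2500 -0.7500 -0.2500]
Step 2: x=[5.1797 10.8125 15.4531 18.0547] v=[0.4688 -0.5000 -1.4375 0.4688]
Step 3: x=[5.3365 10.6255 14.9663 18.3218] v=[0.6270 -0.7481 -1.9473 1.0684]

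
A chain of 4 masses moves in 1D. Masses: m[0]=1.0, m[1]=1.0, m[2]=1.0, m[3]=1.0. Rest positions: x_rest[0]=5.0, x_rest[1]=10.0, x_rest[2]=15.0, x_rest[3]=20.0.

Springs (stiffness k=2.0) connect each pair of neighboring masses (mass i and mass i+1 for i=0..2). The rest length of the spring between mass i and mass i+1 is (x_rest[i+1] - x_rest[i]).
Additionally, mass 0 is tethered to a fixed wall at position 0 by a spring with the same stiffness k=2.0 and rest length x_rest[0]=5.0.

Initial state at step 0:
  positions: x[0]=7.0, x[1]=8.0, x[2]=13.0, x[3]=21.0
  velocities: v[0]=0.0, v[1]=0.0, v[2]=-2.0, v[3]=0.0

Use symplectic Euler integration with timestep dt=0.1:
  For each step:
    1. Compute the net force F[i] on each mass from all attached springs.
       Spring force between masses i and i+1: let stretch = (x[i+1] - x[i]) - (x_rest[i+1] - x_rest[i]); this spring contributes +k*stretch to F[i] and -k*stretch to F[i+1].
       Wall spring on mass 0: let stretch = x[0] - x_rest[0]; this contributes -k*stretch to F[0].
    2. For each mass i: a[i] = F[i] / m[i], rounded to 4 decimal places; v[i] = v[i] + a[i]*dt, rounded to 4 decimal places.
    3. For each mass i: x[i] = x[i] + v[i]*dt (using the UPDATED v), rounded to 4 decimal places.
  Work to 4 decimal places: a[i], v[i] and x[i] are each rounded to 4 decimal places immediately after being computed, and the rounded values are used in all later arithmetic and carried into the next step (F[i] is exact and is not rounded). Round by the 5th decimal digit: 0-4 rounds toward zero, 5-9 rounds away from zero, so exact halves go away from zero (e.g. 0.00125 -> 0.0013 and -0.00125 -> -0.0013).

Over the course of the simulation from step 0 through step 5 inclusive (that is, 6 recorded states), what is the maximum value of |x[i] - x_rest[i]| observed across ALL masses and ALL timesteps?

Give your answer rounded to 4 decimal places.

Answer: 2.2184

Derivation:
Step 0: x=[7.0000 8.0000 13.0000 21.0000] v=[0.0000 0.0000 -2.0000 0.0000]
Step 1: x=[6.8800 8.0800 12.8600 20.9400] v=[-1.2000 0.8000 -1.4000 -0.6000]
Step 2: x=[6.6464 8.2316 12.7860 20.8184] v=[-2.3360 1.5160 -0.7400 -1.2160]
Step 3: x=[6.3116 8.4426 12.7816 20.6362] v=[-3.3482 2.1098 -0.0444 -1.8225]
Step 4: x=[5.8932 8.6977 12.8475 20.3969] v=[-4.1843 2.5514 0.6587 -2.3934]
Step 5: x=[5.4130 8.9798 12.9814 20.1066] v=[-4.8020 2.8205 1.3386 -2.9033]
Max displacement = 2.2184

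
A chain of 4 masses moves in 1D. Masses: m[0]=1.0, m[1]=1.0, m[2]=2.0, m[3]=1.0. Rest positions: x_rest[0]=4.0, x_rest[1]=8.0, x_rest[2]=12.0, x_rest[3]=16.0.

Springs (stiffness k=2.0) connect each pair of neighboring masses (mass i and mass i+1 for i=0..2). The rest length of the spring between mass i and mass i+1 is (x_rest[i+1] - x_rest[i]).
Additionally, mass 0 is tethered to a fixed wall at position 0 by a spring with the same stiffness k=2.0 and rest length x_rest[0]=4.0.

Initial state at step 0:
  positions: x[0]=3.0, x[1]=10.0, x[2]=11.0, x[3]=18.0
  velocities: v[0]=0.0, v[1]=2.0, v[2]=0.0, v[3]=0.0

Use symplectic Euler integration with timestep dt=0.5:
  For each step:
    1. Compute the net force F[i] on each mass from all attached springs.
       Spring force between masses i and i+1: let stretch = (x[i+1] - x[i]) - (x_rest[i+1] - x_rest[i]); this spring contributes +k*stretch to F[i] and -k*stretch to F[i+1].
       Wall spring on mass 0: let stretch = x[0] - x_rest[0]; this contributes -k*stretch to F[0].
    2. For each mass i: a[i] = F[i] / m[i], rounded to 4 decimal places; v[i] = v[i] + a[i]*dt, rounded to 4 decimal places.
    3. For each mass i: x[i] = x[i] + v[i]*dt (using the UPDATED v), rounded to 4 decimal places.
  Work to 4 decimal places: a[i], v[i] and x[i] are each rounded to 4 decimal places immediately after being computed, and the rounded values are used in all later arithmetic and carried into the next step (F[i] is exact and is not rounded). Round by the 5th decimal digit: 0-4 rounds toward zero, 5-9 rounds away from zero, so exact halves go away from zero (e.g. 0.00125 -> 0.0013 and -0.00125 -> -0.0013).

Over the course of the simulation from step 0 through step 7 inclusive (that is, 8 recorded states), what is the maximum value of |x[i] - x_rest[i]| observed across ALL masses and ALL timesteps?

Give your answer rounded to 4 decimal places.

Answer: 3.0000

Derivation:
Step 0: x=[3.0000 10.0000 11.0000 18.0000] v=[0.0000 2.0000 0.0000 0.0000]
Step 1: x=[5.0000 8.0000 12.5000 16.5000] v=[4.0000 -4.0000 3.0000 -3.0000]
Step 2: x=[6.0000 6.7500 13.8750 15.0000] v=[2.0000 -2.5000 2.7500 -3.0000]
Step 3: x=[4.3750 8.6875 13.7500 14.9375] v=[-3.2500 3.8750 -0.2500 -0.1250]
Step 4: x=[2.7188 11.0000 12.6563 16.2813] v=[-3.3125 4.6250 -2.1875 2.6875]
Step 5: x=[3.8438 10.0001 12.0547 17.8126] v=[2.2499 -1.9999 -1.2032 3.0625]
Step 6: x=[6.1250 6.9493 12.3790 18.4649] v=[4.5624 -6.1016 0.6485 1.3046]
Step 7: x=[5.7559 6.2012 12.8673 18.0743] v=[-0.7383 -1.4962 0.9766 -0.7813]
Max displacement = 3.0000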